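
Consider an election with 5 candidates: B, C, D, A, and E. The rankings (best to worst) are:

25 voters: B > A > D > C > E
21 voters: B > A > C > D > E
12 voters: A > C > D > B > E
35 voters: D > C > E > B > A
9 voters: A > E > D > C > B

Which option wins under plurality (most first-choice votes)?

B

First-place votes: B 46, C 0, D 35, A 21, E 0.
B has the most first-place votes.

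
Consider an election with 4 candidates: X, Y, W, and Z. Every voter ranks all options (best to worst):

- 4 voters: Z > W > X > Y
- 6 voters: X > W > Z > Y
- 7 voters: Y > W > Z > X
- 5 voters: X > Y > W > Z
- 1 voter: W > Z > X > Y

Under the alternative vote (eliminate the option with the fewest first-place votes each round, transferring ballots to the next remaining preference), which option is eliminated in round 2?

Z

Round 1: X 11, Y 7, W 1, Z 4. Eliminate W.
Round 2: X 11, Y 7, Z 5. Eliminate Z.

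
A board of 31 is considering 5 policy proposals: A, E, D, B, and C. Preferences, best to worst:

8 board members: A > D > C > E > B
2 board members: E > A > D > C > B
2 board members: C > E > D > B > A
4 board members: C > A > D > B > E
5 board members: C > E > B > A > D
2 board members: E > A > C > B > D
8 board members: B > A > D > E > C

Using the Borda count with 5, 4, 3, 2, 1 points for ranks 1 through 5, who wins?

A

A: 8·5 + 2·4 + 2·1 + 4·4 + 5·2 + 2·4 + 8·4 = 116
E: 8·2 + 2·5 + 2·4 + 4·1 + 5·4 + 2·5 + 8·2 = 84
D: 8·4 + 2·3 + 2·3 + 4·3 + 5·1 + 2·1 + 8·3 = 87
B: 8·1 + 2·1 + 2·2 + 4·2 + 5·3 + 2·2 + 8·5 = 81
C: 8·3 + 2·2 + 2·5 + 4·5 + 5·5 + 2·3 + 8·1 = 97
A has the highest Borda score (116).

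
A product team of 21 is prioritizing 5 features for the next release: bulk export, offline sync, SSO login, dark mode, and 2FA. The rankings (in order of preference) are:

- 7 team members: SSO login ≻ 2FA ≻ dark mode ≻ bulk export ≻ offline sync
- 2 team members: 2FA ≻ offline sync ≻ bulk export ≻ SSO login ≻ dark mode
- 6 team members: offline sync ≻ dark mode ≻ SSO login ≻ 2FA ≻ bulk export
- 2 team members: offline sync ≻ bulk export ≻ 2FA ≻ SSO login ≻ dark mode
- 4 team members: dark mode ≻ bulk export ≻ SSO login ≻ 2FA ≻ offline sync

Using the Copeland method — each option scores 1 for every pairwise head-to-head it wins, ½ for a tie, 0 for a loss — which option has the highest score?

SSO login

bulk export: beats offline sync; loses to SSO login, dark mode, and 2FA → score 1.
offline sync: loses to bulk export, SSO login, dark mode, and 2FA → score 0.
SSO login: beats bulk export, offline sync, dark mode, and 2FA → score 4.
dark mode: beats bulk export and offline sync; loses to SSO login and 2FA → score 2.
2FA: beats bulk export, offline sync, and dark mode; loses to SSO login → score 3.
SSO login has the best pairwise record.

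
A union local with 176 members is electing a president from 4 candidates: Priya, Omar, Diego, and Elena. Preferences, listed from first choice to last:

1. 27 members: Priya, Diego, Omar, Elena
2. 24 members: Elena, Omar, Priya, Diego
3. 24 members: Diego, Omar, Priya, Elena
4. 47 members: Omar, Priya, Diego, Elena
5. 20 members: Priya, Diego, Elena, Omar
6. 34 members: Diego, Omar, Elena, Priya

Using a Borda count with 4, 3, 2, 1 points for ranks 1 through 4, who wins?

Priya: 27·4 + 24·2 + 24·2 + 47·3 + 20·4 + 34·1 = 459
Omar: 27·2 + 24·3 + 24·3 + 47·4 + 20·1 + 34·3 = 508
Diego: 27·3 + 24·1 + 24·4 + 47·2 + 20·3 + 34·4 = 491
Elena: 27·1 + 24·4 + 24·1 + 47·1 + 20·2 + 34·2 = 302
Omar has the highest Borda score (508).

Omar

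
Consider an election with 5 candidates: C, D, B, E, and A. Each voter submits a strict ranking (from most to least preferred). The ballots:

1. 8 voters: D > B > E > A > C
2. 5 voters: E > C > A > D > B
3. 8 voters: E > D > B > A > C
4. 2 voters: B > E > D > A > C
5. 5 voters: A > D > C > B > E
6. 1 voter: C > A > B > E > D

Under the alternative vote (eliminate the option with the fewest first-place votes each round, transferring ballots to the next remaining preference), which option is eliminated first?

Round 1: C 1, D 8, B 2, E 13, A 5. Eliminate C.

C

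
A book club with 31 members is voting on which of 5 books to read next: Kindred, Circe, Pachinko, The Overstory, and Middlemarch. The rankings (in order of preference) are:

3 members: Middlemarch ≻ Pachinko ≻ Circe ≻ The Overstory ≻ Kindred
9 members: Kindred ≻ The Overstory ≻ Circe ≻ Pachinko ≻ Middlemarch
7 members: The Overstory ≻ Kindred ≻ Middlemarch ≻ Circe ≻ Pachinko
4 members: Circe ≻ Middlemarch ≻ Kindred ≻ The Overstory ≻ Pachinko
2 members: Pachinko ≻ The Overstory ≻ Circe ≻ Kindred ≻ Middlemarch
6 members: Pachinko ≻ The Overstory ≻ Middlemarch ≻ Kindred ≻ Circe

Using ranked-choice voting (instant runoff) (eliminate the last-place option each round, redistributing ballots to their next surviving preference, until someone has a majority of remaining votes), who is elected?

Round 1: Kindred 9, Circe 4, Pachinko 8, The Overstory 7, Middlemarch 3. Eliminate Middlemarch.
Round 2: Kindred 9, Circe 4, Pachinko 11, The Overstory 7. Eliminate Circe.
Round 3: Kindred 13, Pachinko 11, The Overstory 7. Eliminate The Overstory.
Round 4: Kindred 20, Pachinko 11. Kindred has a majority.

Kindred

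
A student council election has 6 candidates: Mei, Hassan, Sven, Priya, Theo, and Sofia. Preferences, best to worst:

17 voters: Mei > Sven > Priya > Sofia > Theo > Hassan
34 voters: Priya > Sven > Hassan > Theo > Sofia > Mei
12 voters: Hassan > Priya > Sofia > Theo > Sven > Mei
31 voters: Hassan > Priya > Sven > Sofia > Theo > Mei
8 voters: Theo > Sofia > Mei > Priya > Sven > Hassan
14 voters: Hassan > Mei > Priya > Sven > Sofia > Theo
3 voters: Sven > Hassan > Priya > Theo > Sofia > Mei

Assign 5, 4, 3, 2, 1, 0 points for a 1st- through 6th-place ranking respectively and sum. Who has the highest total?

Priya

Mei: 17·5 + 34·0 + 12·0 + 31·0 + 8·3 + 14·4 + 3·0 = 165
Hassan: 17·0 + 34·3 + 12·5 + 31·5 + 8·0 + 14·5 + 3·4 = 399
Sven: 17·4 + 34·4 + 12·1 + 31·3 + 8·1 + 14·2 + 3·5 = 360
Priya: 17·3 + 34·5 + 12·4 + 31·4 + 8·2 + 14·3 + 3·3 = 460
Theo: 17·1 + 34·2 + 12·2 + 31·1 + 8·5 + 14·0 + 3·2 = 186
Sofia: 17·2 + 34·1 + 12·3 + 31·2 + 8·4 + 14·1 + 3·1 = 215
Priya has the highest Borda score (460).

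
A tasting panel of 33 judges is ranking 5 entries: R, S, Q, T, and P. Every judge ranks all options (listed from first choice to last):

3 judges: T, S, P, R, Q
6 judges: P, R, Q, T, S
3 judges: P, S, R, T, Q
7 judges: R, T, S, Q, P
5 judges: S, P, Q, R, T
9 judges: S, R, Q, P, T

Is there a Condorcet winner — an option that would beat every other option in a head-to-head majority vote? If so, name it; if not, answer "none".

S vs R: 20–13 for S.
S vs Q: 27–6 for S.
S vs T: 17–16 for S.
S vs P: 24–9 for S.
S beats every other option head-to-head.

S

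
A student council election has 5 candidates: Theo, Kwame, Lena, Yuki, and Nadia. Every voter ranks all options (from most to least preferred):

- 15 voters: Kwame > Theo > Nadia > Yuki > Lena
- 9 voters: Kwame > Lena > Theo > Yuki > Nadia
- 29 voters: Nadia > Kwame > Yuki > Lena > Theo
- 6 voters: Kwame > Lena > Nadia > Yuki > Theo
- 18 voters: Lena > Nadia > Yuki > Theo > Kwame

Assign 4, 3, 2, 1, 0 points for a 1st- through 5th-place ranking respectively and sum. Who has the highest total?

Theo: 15·3 + 9·2 + 29·0 + 6·0 + 18·1 = 81
Kwame: 15·4 + 9·4 + 29·3 + 6·4 + 18·0 = 207
Lena: 15·0 + 9·3 + 29·1 + 6·3 + 18·4 = 146
Yuki: 15·1 + 9·1 + 29·2 + 6·1 + 18·2 = 124
Nadia: 15·2 + 9·0 + 29·4 + 6·2 + 18·3 = 212
Nadia has the highest Borda score (212).

Nadia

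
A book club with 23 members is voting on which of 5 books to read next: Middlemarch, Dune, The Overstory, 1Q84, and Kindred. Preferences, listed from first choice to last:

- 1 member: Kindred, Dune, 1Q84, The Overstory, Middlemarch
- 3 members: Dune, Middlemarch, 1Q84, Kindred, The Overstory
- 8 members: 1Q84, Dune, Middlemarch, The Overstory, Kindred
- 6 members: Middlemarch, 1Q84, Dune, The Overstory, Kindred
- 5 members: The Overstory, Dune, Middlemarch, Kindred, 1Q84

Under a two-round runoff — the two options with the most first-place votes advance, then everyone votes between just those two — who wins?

Middlemarch

Round 1 first-place votes: Middlemarch 6, Dune 3, The Overstory 5, 1Q84 8, Kindred 1.
1Q84 and Middlemarch advance.
Runoff: 1Q84 is preferred to Middlemarch by 9 voters; Middlemarch by 14.
Middlemarch wins the runoff.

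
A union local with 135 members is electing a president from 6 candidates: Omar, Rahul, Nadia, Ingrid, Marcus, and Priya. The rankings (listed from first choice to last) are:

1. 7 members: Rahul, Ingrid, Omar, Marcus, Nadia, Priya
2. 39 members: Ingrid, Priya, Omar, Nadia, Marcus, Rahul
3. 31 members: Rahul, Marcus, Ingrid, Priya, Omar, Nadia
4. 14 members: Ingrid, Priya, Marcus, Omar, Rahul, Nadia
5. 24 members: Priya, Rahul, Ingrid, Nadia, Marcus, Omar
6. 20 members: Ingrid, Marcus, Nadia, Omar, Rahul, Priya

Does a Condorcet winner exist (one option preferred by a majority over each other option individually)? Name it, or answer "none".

Ingrid

Ingrid vs Omar: 135–0 for Ingrid.
Ingrid vs Rahul: 73–62 for Ingrid.
Ingrid vs Nadia: 135–0 for Ingrid.
Ingrid vs Marcus: 104–31 for Ingrid.
Ingrid vs Priya: 111–24 for Ingrid.
Ingrid beats every other option head-to-head.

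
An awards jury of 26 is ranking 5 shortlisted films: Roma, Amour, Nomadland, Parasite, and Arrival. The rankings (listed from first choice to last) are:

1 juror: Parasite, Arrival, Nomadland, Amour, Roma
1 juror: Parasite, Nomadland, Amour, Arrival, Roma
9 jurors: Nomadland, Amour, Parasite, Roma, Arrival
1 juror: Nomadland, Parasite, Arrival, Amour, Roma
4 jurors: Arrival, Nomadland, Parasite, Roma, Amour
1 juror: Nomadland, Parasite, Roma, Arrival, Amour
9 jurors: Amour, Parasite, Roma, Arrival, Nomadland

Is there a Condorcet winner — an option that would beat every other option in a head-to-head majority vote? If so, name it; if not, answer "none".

Checking pairwise contests:
Amour beats Roma 21–5.
Nomadland beats Amour 17–9.
Arrival beats Nomadland 14–12.
Amour beats Parasite 18–8.
Roma beats Arrival 19–7.
Every option loses at least one head-to-head, so there is no Condorcet winner.

none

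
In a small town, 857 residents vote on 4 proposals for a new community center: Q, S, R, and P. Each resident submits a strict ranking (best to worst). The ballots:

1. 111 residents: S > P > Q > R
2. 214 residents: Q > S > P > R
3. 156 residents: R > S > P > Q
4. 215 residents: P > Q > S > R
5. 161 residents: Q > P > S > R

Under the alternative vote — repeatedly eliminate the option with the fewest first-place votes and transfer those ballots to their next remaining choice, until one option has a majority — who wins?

Round 1: Q 375, S 111, R 156, P 215. Eliminate S.
Round 2: Q 375, R 156, P 326. Eliminate R.
Round 3: Q 375, P 482. P has a majority.

P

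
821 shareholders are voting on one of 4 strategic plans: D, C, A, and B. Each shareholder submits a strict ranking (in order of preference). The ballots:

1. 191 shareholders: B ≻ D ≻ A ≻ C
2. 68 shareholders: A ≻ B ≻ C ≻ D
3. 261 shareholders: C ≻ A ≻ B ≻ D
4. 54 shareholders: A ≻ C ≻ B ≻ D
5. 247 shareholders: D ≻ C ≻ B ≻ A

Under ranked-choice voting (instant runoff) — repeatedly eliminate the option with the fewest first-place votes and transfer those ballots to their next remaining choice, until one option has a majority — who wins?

Round 1: D 247, C 261, A 122, B 191. Eliminate A.
Round 2: D 247, C 315, B 259. Eliminate D.
Round 3: C 562, B 259. C has a majority.

C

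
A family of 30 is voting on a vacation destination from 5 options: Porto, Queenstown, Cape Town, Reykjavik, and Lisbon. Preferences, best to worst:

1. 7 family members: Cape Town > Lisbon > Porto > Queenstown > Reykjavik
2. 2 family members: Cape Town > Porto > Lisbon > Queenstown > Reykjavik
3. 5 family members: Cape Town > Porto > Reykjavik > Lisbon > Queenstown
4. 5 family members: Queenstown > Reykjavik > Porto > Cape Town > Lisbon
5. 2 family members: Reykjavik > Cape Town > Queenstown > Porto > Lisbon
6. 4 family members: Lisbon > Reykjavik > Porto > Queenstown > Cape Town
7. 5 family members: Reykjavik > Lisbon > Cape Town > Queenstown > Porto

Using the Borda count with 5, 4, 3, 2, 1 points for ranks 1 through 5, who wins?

Porto: 7·3 + 2·4 + 5·4 + 5·3 + 2·2 + 4·3 + 5·1 = 85
Queenstown: 7·2 + 2·2 + 5·1 + 5·5 + 2·3 + 4·2 + 5·2 = 72
Cape Town: 7·5 + 2·5 + 5·5 + 5·2 + 2·4 + 4·1 + 5·3 = 107
Reykjavik: 7·1 + 2·1 + 5·3 + 5·4 + 2·5 + 4·4 + 5·5 = 95
Lisbon: 7·4 + 2·3 + 5·2 + 5·1 + 2·1 + 4·5 + 5·4 = 91
Cape Town has the highest Borda score (107).

Cape Town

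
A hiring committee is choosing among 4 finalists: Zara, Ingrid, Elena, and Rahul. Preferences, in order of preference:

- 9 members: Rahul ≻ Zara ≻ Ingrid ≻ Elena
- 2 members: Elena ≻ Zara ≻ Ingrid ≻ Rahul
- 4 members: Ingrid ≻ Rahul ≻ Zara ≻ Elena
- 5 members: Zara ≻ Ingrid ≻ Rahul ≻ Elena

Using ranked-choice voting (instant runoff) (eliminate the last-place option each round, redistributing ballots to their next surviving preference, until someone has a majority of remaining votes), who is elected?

Rahul

Round 1: Zara 5, Ingrid 4, Elena 2, Rahul 9. Eliminate Elena.
Round 2: Zara 7, Ingrid 4, Rahul 9. Eliminate Ingrid.
Round 3: Zara 7, Rahul 13. Rahul has a majority.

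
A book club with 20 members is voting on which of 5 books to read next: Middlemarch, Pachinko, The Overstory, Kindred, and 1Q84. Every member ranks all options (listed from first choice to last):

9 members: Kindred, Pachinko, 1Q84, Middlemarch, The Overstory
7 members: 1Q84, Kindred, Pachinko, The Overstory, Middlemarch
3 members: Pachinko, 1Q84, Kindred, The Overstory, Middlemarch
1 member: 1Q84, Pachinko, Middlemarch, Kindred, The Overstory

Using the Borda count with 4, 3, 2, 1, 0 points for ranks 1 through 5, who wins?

Kindred

Middlemarch: 9·1 + 7·0 + 3·0 + 1·2 = 11
Pachinko: 9·3 + 7·2 + 3·4 + 1·3 = 56
The Overstory: 9·0 + 7·1 + 3·1 + 1·0 = 10
Kindred: 9·4 + 7·3 + 3·2 + 1·1 = 64
1Q84: 9·2 + 7·4 + 3·3 + 1·4 = 59
Kindred has the highest Borda score (64).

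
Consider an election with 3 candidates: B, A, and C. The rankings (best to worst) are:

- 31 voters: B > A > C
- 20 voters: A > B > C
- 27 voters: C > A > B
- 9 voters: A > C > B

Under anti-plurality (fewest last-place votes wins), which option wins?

A

Last-place votes: B 36, A 0, C 51.
A is ranked last by the fewest voters, so A wins.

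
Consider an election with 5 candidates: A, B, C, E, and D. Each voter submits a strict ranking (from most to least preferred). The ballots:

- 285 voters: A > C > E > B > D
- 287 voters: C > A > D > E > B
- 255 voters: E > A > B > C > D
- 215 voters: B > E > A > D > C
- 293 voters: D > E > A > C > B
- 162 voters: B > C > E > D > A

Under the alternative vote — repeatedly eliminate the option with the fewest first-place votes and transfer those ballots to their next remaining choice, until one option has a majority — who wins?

A

Round 1: A 285, B 377, C 287, E 255, D 293. Eliminate E.
Round 2: A 540, B 377, C 287, D 293. Eliminate C.
Round 3: A 827, B 377, D 293. A has a majority.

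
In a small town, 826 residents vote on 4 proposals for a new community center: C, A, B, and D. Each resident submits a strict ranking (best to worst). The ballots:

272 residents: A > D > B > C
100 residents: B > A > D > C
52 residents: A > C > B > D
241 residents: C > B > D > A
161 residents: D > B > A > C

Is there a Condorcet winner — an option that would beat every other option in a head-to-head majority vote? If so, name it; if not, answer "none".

Checking pairwise contests:
A beats C 585–241.
B beats A 502–324.
D beats B 433–393.
A beats D 424–402.
Every option loses at least one head-to-head, so there is no Condorcet winner.

none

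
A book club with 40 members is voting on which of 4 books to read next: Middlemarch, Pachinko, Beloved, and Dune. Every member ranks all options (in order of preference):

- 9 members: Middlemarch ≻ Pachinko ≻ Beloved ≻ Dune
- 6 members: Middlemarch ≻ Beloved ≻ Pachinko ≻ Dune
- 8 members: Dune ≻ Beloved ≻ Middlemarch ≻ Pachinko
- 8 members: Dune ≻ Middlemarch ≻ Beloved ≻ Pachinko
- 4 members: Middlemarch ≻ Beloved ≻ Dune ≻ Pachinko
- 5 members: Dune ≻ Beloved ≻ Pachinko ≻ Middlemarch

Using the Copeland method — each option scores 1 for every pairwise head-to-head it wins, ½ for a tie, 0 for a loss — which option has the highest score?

Middlemarch: beats Pachinko and Beloved; loses to Dune → score 2.
Pachinko: loses to Middlemarch, Beloved, and Dune → score 0.
Beloved: beats Pachinko; loses to Middlemarch and Dune → score 1.
Dune: beats Middlemarch, Pachinko, and Beloved → score 3.
Dune has the best pairwise record.

Dune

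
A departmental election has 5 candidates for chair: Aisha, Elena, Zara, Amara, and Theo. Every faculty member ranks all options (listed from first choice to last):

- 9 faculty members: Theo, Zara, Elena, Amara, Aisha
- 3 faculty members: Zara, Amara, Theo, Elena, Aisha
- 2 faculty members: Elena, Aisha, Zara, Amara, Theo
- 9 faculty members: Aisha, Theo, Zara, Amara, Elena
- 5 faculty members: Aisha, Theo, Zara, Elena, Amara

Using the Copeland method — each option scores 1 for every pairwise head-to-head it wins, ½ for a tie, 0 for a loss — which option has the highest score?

Aisha: beats Zara, Amara, and Theo; ties Elena → score 3.5.
Elena: beats Amara; ties Aisha; loses to Zara and Theo → score 1.5.
Zara: beats Elena and Amara; loses to Aisha and Theo → score 2.
Amara: loses to Aisha, Elena, Zara, and Theo → score 0.
Theo: beats Elena, Zara, and Amara; loses to Aisha → score 3.
Aisha has the best pairwise record.

Aisha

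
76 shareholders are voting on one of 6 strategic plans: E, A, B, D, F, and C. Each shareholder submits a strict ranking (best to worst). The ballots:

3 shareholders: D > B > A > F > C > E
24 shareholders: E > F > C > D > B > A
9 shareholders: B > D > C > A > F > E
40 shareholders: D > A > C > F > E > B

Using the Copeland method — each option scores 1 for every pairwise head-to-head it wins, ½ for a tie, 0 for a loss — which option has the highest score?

E: beats B; loses to A, D, F, and C → score 1.
A: beats E, B, F, and C; loses to D → score 4.
B: loses to E, A, D, F, and C → score 0.
D: beats E, A, B, F, and C → score 5.
F: beats E and B; loses to A, D, and C → score 2.
C: beats E, B, and F; loses to A and D → score 3.
D has the best pairwise record.

D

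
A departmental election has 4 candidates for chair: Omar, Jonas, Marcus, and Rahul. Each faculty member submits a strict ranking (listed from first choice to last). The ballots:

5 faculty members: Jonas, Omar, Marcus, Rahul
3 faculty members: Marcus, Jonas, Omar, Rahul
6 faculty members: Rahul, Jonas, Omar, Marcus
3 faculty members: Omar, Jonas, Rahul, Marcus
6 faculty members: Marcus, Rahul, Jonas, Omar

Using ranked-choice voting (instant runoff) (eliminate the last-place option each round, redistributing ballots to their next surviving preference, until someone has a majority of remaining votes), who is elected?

Round 1: Omar 3, Jonas 5, Marcus 9, Rahul 6. Eliminate Omar.
Round 2: Jonas 8, Marcus 9, Rahul 6. Eliminate Rahul.
Round 3: Jonas 14, Marcus 9. Jonas has a majority.

Jonas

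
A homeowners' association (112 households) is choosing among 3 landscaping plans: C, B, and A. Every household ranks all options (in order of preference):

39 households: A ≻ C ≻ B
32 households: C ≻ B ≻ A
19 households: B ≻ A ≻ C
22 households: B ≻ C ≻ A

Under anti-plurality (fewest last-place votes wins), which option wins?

Last-place votes: C 19, B 39, A 54.
C is ranked last by the fewest voters, so C wins.

C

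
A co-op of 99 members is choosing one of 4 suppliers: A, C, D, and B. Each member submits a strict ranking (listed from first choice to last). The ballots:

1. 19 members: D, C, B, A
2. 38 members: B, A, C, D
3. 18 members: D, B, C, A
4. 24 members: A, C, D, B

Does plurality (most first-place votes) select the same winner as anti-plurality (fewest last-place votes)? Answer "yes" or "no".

Plurality — first-place votes: A 24, C 0, D 37, B 38. Winner: B.
Anti-plurality — last-place votes: A 37, C 0, D 38, B 24. Winner: C.
The two methods disagree.

no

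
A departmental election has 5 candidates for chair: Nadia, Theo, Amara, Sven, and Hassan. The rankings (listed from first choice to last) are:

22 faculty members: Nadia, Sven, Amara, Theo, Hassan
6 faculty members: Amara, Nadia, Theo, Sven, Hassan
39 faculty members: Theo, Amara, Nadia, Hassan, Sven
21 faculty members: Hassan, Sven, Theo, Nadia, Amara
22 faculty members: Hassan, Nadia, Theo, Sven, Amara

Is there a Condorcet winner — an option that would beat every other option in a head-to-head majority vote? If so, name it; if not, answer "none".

Theo

Theo vs Nadia: 60–50 for Theo.
Theo vs Amara: 82–28 for Theo.
Theo vs Sven: 67–43 for Theo.
Theo vs Hassan: 67–43 for Theo.
Theo beats every other option head-to-head.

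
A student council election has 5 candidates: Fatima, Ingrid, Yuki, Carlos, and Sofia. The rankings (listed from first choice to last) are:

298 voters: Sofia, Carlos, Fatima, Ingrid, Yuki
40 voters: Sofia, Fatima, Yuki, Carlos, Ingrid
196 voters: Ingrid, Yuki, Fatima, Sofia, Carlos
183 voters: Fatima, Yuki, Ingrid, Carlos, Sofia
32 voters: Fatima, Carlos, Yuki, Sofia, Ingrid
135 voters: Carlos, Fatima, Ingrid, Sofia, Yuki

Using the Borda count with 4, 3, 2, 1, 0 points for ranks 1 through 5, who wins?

Fatima

Fatima: 298·2 + 40·3 + 196·2 + 183·4 + 32·4 + 135·3 = 2373
Ingrid: 298·1 + 40·0 + 196·4 + 183·2 + 32·0 + 135·2 = 1718
Yuki: 298·0 + 40·2 + 196·3 + 183·3 + 32·2 + 135·0 = 1281
Carlos: 298·3 + 40·1 + 196·0 + 183·1 + 32·3 + 135·4 = 1753
Sofia: 298·4 + 40·4 + 196·1 + 183·0 + 32·1 + 135·1 = 1715
Fatima has the highest Borda score (2373).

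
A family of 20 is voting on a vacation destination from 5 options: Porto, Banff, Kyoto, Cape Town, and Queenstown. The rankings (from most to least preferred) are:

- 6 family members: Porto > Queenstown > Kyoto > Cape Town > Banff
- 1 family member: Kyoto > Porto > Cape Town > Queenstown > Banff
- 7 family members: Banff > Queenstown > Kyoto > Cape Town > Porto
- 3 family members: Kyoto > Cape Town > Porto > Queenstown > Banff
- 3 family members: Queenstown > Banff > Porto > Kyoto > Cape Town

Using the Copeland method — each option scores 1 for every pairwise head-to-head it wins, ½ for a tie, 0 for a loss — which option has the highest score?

Queenstown

Porto: ties Banff, Cape Town, and Queenstown; loses to Kyoto → score 1.5.
Banff: ties Porto, Kyoto, and Cape Town; loses to Queenstown → score 1.5.
Kyoto: beats Porto and Cape Town; ties Banff; loses to Queenstown → score 2.5.
Cape Town: ties Porto and Banff; loses to Kyoto and Queenstown → score 1.
Queenstown: beats Banff, Kyoto, and Cape Town; ties Porto → score 3.5.
Queenstown has the best pairwise record.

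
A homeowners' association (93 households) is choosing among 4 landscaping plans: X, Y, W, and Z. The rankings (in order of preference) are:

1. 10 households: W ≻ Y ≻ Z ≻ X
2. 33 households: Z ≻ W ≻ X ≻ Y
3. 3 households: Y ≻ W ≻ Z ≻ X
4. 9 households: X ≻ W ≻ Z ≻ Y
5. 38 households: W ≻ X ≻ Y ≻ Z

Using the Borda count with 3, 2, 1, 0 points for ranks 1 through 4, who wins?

W

X: 10·0 + 33·1 + 3·0 + 9·3 + 38·2 = 136
Y: 10·2 + 33·0 + 3·3 + 9·0 + 38·1 = 67
W: 10·3 + 33·2 + 3·2 + 9·2 + 38·3 = 234
Z: 10·1 + 33·3 + 3·1 + 9·1 + 38·0 = 121
W has the highest Borda score (234).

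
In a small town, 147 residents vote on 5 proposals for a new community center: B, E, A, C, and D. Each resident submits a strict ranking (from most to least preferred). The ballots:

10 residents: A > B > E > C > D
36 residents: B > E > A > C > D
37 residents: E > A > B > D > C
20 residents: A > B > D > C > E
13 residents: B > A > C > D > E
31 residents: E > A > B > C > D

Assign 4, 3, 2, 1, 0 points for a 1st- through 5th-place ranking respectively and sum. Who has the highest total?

A

B: 10·3 + 36·4 + 37·2 + 20·3 + 13·4 + 31·2 = 422
E: 10·2 + 36·3 + 37·4 + 20·0 + 13·0 + 31·4 = 400
A: 10·4 + 36·2 + 37·3 + 20·4 + 13·3 + 31·3 = 435
C: 10·1 + 36·1 + 37·0 + 20·1 + 13·2 + 31·1 = 123
D: 10·0 + 36·0 + 37·1 + 20·2 + 13·1 + 31·0 = 90
A has the highest Borda score (435).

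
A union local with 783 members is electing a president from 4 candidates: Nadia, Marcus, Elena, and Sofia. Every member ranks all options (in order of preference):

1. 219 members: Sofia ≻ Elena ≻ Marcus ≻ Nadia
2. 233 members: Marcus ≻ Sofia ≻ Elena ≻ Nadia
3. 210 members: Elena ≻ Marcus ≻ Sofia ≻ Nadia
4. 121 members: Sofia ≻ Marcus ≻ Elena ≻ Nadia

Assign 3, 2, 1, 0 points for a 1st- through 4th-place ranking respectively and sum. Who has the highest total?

Sofia

Nadia: 219·0 + 233·0 + 210·0 + 121·0 = 0
Marcus: 219·1 + 233·3 + 210·2 + 121·2 = 1580
Elena: 219·2 + 233·1 + 210·3 + 121·1 = 1422
Sofia: 219·3 + 233·2 + 210·1 + 121·3 = 1696
Sofia has the highest Borda score (1696).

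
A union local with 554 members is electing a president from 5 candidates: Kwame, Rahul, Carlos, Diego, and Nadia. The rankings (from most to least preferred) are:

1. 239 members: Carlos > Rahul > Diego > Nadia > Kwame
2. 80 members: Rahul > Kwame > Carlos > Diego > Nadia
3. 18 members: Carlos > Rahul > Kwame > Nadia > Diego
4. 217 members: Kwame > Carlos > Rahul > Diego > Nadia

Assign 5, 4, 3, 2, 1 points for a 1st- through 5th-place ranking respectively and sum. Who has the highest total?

Carlos

Kwame: 239·1 + 80·4 + 18·3 + 217·5 = 1698
Rahul: 239·4 + 80·5 + 18·4 + 217·3 = 2079
Carlos: 239·5 + 80·3 + 18·5 + 217·4 = 2393
Diego: 239·3 + 80·2 + 18·1 + 217·2 = 1329
Nadia: 239·2 + 80·1 + 18·2 + 217·1 = 811
Carlos has the highest Borda score (2393).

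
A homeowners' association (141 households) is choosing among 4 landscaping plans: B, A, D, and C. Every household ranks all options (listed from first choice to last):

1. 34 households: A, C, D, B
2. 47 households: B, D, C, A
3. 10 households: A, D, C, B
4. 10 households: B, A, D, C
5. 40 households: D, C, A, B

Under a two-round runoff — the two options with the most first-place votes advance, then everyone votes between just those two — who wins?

Round 1 first-place votes: B 57, A 44, D 40, C 0.
B and A advance.
Runoff: B is preferred to A by 57 voters; A by 84.
A wins the runoff.

A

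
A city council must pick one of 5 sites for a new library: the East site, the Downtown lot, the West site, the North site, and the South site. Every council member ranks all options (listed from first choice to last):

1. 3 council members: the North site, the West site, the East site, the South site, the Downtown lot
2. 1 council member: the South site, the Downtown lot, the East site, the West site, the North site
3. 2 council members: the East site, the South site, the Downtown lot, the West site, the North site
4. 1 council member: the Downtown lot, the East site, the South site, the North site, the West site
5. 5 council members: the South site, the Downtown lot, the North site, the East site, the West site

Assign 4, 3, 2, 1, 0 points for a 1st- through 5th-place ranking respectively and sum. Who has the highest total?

the South site

the East site: 3·2 + 1·2 + 2·4 + 1·3 + 5·1 = 24
the Downtown lot: 3·0 + 1·3 + 2·2 + 1·4 + 5·3 = 26
the West site: 3·3 + 1·1 + 2·1 + 1·0 + 5·0 = 12
the North site: 3·4 + 1·0 + 2·0 + 1·1 + 5·2 = 23
the South site: 3·1 + 1·4 + 2·3 + 1·2 + 5·4 = 35
the South site has the highest Borda score (35).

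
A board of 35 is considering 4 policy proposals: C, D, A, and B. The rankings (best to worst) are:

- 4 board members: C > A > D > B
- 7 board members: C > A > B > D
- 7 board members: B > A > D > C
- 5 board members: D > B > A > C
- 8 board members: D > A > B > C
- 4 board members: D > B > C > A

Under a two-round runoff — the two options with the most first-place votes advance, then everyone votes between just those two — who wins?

D

Round 1 first-place votes: C 11, D 17, A 0, B 7.
D and C advance.
Runoff: D is preferred to C by 24 voters; C by 11.
D wins the runoff.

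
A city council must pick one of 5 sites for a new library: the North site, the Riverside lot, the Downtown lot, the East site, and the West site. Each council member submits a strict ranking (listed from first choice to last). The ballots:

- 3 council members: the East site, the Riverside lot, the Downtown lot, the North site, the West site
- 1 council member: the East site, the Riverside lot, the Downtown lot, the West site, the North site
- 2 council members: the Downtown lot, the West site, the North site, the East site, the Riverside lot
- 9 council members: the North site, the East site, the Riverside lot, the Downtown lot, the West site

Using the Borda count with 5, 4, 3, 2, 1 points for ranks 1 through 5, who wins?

the North site: 3·2 + 1·1 + 2·3 + 9·5 = 58
the Riverside lot: 3·4 + 1·4 + 2·1 + 9·3 = 45
the Downtown lot: 3·3 + 1·3 + 2·5 + 9·2 = 40
the East site: 3·5 + 1·5 + 2·2 + 9·4 = 60
the West site: 3·1 + 1·2 + 2·4 + 9·1 = 22
the East site has the highest Borda score (60).

the East site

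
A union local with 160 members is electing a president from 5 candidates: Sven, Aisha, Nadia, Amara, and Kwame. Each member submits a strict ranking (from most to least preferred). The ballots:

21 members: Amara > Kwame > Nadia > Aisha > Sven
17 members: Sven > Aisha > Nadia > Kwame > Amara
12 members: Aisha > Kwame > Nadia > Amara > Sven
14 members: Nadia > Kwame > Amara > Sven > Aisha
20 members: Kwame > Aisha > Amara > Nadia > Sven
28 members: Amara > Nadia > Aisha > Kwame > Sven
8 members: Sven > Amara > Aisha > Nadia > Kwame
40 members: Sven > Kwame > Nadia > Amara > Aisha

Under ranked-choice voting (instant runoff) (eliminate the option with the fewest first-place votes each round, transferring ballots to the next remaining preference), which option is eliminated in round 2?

Round 1: Sven 65, Aisha 12, Nadia 14, Amara 49, Kwame 20. Eliminate Aisha.
Round 2: Sven 65, Nadia 14, Amara 49, Kwame 32. Eliminate Nadia.

Nadia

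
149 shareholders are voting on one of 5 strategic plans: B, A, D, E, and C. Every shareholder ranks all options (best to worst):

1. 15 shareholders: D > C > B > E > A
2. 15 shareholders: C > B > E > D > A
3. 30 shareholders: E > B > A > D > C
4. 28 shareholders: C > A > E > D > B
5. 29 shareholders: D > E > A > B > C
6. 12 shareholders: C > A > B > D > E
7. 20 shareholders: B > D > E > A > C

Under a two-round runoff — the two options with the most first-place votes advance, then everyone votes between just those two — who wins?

D

Round 1 first-place votes: B 20, A 0, D 44, E 30, C 55.
C and D advance.
Runoff: C is preferred to D by 55 voters; D by 94.
D wins the runoff.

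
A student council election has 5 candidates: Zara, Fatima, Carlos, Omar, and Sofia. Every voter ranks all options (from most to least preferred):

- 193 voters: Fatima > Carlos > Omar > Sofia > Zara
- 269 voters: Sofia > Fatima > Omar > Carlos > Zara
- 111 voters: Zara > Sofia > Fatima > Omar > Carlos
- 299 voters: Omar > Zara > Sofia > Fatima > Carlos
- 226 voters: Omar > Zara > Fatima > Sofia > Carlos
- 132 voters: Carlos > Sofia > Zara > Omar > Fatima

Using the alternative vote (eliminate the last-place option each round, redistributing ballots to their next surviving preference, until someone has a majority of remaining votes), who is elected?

Omar

Round 1: Zara 111, Fatima 193, Carlos 132, Omar 525, Sofia 269. Eliminate Zara.
Round 2: Fatima 193, Carlos 132, Omar 525, Sofia 380. Eliminate Carlos.
Round 3: Fatima 193, Omar 525, Sofia 512. Eliminate Fatima.
Round 4: Omar 718, Sofia 512. Omar has a majority.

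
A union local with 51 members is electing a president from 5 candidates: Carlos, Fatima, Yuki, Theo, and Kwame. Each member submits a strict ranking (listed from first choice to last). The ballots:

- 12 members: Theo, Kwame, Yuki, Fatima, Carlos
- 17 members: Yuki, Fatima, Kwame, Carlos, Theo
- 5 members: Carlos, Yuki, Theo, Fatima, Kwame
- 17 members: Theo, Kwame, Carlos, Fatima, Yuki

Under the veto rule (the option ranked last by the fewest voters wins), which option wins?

Fatima

Last-place votes: Carlos 12, Fatima 0, Yuki 17, Theo 17, Kwame 5.
Fatima is ranked last by the fewest voters, so Fatima wins.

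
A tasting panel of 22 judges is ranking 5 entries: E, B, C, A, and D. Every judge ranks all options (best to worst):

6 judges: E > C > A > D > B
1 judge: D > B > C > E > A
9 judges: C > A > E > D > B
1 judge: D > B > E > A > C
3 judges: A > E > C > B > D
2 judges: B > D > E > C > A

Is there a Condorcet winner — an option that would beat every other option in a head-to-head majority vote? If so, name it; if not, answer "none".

none

Checking pairwise contests:
A beats E 12–10.
E beats B 18–4.
E beats C 12–10.
C beats A 18–4.
E beats D 18–4.
Every option loses at least one head-to-head, so there is no Condorcet winner.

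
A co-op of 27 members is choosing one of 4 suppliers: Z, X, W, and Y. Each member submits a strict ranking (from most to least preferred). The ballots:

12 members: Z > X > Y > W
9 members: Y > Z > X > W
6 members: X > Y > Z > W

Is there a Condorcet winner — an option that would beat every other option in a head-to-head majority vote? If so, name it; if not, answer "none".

none

Checking pairwise contests:
Y beats Z 15–12.
Z beats X 21–6.
Z beats W 27–0.
X beats Y 18–9.
Every option loses at least one head-to-head, so there is no Condorcet winner.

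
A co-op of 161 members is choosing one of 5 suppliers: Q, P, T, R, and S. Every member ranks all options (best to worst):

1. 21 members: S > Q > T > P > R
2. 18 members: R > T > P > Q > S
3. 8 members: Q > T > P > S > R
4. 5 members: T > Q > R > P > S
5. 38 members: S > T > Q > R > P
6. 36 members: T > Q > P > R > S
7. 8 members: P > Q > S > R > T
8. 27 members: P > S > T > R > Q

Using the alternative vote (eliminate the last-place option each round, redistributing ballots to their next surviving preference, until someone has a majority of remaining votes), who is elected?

Round 1: Q 8, P 35, T 41, R 18, S 59. Eliminate Q.
Round 2: P 35, T 49, R 18, S 59. Eliminate R.
Round 3: P 35, T 67, S 59. Eliminate P.
Round 4: T 67, S 94. S has a majority.

S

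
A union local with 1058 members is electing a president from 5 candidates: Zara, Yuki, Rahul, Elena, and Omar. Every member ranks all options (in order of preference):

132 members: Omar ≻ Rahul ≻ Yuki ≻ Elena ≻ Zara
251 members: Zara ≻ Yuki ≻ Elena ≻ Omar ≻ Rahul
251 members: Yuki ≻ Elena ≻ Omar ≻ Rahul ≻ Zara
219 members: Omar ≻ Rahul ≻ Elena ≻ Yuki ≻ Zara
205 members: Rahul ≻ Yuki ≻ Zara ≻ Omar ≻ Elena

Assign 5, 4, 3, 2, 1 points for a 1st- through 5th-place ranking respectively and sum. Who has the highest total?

Zara: 132·1 + 251·5 + 251·1 + 219·1 + 205·3 = 2472
Yuki: 132·3 + 251·4 + 251·5 + 219·2 + 205·4 = 3913
Rahul: 132·4 + 251·1 + 251·2 + 219·4 + 205·5 = 3182
Elena: 132·2 + 251·3 + 251·4 + 219·3 + 205·1 = 2883
Omar: 132·5 + 251·2 + 251·3 + 219·5 + 205·2 = 3420
Yuki has the highest Borda score (3913).

Yuki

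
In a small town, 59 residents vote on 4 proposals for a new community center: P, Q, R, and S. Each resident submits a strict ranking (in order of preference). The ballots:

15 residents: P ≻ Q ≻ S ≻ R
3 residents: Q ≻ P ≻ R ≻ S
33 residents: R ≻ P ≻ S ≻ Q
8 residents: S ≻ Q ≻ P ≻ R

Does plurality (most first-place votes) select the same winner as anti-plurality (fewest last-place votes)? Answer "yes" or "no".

Plurality — first-place votes: P 15, Q 3, R 33, S 8. Winner: R.
Anti-plurality — last-place votes: P 0, Q 33, R 23, S 3. Winner: P.
The two methods disagree.

no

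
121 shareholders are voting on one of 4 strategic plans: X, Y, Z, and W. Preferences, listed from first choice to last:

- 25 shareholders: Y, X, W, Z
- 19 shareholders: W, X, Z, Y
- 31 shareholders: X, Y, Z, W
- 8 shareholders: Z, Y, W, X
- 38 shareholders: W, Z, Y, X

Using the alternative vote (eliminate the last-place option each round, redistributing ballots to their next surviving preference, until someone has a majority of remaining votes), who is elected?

Y

Round 1: X 31, Y 25, Z 8, W 57. Eliminate Z.
Round 2: X 31, Y 33, W 57. Eliminate X.
Round 3: Y 64, W 57. Y has a majority.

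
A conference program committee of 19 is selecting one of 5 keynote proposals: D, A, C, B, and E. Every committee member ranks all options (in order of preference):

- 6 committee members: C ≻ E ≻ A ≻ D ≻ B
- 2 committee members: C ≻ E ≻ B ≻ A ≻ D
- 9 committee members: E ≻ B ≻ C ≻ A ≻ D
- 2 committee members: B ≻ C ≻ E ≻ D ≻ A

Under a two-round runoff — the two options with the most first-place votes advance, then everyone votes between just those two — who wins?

Round 1 first-place votes: D 0, A 0, C 8, B 2, E 9.
E and C advance.
Runoff: E is preferred to C by 9 voters; C by 10.
C wins the runoff.

C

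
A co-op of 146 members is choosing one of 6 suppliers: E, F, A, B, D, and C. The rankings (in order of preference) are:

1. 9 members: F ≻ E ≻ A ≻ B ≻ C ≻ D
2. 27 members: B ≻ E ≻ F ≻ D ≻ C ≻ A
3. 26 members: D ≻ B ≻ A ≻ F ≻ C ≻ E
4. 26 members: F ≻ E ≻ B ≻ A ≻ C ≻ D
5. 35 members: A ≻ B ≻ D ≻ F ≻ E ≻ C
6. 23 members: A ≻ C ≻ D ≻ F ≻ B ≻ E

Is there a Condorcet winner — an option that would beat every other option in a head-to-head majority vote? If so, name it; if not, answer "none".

B vs E: 111–35 for B.
B vs F: 88–58 for B.
B vs A: 79–67 for B.
B vs D: 97–49 for B.
B vs C: 123–23 for B.
B beats every other option head-to-head.

B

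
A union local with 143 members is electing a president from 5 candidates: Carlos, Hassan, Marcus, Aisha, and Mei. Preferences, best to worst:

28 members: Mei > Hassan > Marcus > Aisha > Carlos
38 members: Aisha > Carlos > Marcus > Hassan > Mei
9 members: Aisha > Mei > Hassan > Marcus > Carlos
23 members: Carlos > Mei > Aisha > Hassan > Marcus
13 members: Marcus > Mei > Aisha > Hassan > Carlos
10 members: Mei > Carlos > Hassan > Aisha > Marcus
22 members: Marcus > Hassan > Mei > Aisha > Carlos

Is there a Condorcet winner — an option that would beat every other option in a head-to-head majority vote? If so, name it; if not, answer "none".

Checking pairwise contests:
Hassan beats Carlos 72–71.
Marcus beats Hassan 73–70.
Aisha beats Marcus 80–63.
Mei beats Aisha 96–47.
Marcus beats Mei 73–70.
Every option loses at least one head-to-head, so there is no Condorcet winner.

none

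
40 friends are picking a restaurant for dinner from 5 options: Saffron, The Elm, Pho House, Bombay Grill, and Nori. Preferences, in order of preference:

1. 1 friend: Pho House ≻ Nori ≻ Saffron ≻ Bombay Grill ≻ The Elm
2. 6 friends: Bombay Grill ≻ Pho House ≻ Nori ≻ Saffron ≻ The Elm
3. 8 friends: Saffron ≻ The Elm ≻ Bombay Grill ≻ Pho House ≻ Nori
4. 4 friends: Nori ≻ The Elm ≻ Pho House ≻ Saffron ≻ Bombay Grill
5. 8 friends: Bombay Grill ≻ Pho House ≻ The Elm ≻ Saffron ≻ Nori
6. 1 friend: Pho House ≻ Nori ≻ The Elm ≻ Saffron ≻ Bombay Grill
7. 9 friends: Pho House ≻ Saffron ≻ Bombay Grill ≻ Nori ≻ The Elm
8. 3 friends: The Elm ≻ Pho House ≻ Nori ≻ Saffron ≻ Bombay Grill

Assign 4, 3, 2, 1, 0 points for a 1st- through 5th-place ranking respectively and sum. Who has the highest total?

Saffron: 1·2 + 6·1 + 8·4 + 4·1 + 8·1 + 1·1 + 9·3 + 3·1 = 83
The Elm: 1·0 + 6·0 + 8·3 + 4·3 + 8·2 + 1·2 + 9·0 + 3·4 = 66
Pho House: 1·4 + 6·3 + 8·1 + 4·2 + 8·3 + 1·4 + 9·4 + 3·3 = 111
Bombay Grill: 1·1 + 6·4 + 8·2 + 4·0 + 8·4 + 1·0 + 9·2 + 3·0 = 91
Nori: 1·3 + 6·2 + 8·0 + 4·4 + 8·0 + 1·3 + 9·1 + 3·2 = 49
Pho House has the highest Borda score (111).

Pho House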